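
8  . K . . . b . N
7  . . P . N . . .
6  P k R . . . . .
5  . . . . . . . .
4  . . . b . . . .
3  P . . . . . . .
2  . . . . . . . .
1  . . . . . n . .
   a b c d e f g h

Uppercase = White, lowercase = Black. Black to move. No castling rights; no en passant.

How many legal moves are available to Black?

2

Black to move; king on b6.
In check: yes, from the white rook on c6.
Legal moves: Kb5, Ka5.
Count: 2.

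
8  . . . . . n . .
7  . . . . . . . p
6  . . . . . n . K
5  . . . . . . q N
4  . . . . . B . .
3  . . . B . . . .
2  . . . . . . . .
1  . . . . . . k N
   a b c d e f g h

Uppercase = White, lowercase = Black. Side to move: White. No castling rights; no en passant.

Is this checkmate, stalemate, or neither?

White to move; white king on h6.
In check: yes, from the black queen on g5.
Legal moves for White: Kxg5, Bxg5.
White is in check but has 2 legal moves → neither.

neither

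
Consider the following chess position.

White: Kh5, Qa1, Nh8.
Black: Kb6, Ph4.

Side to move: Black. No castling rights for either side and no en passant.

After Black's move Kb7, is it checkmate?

no

After Kb7: white king on h5; in check: no.
White is not in check, so this cannot be checkmate.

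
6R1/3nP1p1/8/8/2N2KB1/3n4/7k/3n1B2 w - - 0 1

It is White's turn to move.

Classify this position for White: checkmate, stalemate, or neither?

White to move; white king on f4.
In check: yes, from the black knight on d3.
Legal moves for White: Kg5, Kf5, Ke4, Kf3, Bxd3.
White is in check but has 5 legal moves → neither.

neither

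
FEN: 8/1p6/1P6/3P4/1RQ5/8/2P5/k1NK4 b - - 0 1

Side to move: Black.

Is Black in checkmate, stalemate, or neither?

stalemate

Black to move; black king on a1.
In check: no.
King squares — b1: attacked by Rb4; a2: attacked by Nc1; b2: attacked by Rb4.
Legal moves for Black: none.
Not in check and no legal moves → stalemate.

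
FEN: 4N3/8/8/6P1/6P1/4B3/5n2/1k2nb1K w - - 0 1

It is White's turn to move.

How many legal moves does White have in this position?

White to move; king on h1.
In check: yes, from the black knight on f2.
Legal moves: Kh2, Kg1, Bxf2.
Count: 3.

3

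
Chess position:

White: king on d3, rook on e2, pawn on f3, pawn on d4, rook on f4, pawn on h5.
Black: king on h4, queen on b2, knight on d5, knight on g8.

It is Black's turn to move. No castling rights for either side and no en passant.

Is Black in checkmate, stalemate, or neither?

neither

Black to move; black king on h4.
In check: yes, from the white rook on f4.
Legal moves for Black: Kxh5, Kg5, Kh3, Kg3, Nxf4+.
Black is in check but has 5 legal moves → neither.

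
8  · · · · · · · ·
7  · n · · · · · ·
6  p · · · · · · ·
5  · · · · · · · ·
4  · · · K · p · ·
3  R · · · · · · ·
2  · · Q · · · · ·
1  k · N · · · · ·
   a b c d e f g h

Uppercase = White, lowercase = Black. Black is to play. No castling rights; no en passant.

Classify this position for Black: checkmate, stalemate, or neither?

Black to move; black king on a1.
In check: yes, from the white rook on a3.
King squares — b1: attacked by Qc2; a2: attacked by Nc1; b2: attacked by Qc2.
Legal moves for Black: none.
In check with no legal moves → checkmate.

checkmate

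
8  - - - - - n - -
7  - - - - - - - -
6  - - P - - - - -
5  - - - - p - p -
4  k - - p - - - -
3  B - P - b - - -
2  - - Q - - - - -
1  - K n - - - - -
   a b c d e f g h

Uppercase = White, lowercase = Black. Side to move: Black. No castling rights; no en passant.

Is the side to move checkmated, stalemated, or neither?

neither

Black to move; black king on a4.
In check: yes, from the white queen on c2.
Legal moves for Black: Kb5, Ka5, Kxa3, Nb3.
Black is in check but has 4 legal moves → neither.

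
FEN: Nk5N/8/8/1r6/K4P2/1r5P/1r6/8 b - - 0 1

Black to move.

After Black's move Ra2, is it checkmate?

After Ra2: white king on a4; in check: yes, from the black rook on a2.
King squares — a3: attacked by Ra2; b3: attacked by Rb5; b4: attacked by Rb3; a5: attacked by Ra2; b5: attacked by Rb3.
White has no legal moves → checkmate.

yes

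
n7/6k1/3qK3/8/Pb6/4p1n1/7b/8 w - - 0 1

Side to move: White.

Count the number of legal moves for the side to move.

0

White to move; king on e6.
In check: yes, from the black queen on d6.
Legal moves: none.
Count: 0.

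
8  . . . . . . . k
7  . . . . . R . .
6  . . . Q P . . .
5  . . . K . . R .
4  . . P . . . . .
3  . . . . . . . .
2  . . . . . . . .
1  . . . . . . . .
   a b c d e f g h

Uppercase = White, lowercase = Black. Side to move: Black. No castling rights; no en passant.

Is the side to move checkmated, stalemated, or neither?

Black to move; black king on h8.
In check: no.
King squares — g7: attacked by Rg5; h7: attacked by Rf7; g8: attacked by Rg5.
Legal moves for Black: none.
Not in check and no legal moves → stalemate.

stalemate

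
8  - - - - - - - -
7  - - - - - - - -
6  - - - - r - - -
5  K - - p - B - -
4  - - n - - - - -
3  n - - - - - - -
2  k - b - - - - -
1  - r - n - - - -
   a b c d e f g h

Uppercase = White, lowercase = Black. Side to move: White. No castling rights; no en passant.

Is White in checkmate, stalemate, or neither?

White to move; white king on a5.
In check: yes, from the black knight on c4.
King squares — a4: attacked by Bc2; b4: attacked by Rb1; b5: attacked by Rb1; a6: attacked by Re6; b6: attacked by Rb1.
Legal moves for White: none.
In check with no legal moves → checkmate.

checkmate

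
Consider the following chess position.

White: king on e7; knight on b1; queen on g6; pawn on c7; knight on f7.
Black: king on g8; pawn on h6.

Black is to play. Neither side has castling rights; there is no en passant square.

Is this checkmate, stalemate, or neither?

Black to move; black king on g8.
In check: yes, from the white queen on g6.
King squares — f7: attacked by Qg6; g7: attacked by Qg6; h7: attacked by Qg6; f8: attacked by Ke7; h8: attacked by Nf7.
Legal moves for Black: none.
In check with no legal moves → checkmate.

checkmate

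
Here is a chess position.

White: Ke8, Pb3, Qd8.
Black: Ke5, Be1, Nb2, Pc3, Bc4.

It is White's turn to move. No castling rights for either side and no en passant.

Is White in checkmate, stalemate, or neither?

White to move; white king on e8.
In check: no.
Legal moves for White include: Kf8, Ke7, Kd7, Qc8, Qb8+, Qa8, Qe7+, Qd7, Qc7+, Qf6+, Qd6+, Qb6, Qg5+, Qd5+, Qa5+, Qh4, Qd4+, Qd3, ... (list truncated; more exist).
White has legal moves and is not in check → neither.

neither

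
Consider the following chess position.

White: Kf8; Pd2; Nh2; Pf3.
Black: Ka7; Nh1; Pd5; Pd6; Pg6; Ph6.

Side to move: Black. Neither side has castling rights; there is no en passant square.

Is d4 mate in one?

no

After d4: white king on f8; in check: no.
White is not in check, so this cannot be checkmate.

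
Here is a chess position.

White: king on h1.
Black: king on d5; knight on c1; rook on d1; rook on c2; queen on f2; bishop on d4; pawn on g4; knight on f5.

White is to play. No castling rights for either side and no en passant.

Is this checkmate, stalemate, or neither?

White to move; white king on h1.
In check: yes, from the black rook on d1.
King squares — g1: attacked by Rd1; g2: attacked by Qf2; h2: attacked by Qf2.
Legal moves for White: none.
In check with no legal moves → checkmate.

checkmate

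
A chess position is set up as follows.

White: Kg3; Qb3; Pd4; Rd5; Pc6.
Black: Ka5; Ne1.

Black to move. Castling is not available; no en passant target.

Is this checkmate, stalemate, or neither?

neither

Black to move; black king on a5.
In check: yes, from the white rook on d5.
King squares — a4: attacked by Qb3; b4: attacked by Qb3; b5: attacked by Qb3; a6: available; b6: attacked by Qb3.
Legal moves for Black: Ka6.
Black is in check but has 1 legal move → neither.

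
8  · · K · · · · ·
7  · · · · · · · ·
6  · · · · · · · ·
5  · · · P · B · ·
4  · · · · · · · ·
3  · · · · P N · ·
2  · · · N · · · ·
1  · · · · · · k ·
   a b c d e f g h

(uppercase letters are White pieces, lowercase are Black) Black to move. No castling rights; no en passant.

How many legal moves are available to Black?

3

Black to move; king on g1.
In check: yes, from the white knight on f3.
Legal moves: Kg2, Kf2, Kh1.
Count: 3.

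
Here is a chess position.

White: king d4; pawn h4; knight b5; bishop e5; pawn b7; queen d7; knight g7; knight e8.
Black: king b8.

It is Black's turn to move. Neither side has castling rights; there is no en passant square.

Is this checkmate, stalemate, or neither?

checkmate

Black to move; black king on b8.
In check: yes, from the white bishop on e5.
King squares — a7: attacked by Nb5; b7: attacked by Qd7; c7: attacked by Nb5; a8: attacked by Pb7; c8: attacked by Pb7.
Legal moves for Black: none.
In check with no legal moves → checkmate.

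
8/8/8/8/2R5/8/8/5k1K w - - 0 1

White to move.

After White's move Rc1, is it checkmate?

After Rc1: black king on f1; in check: yes, from the white rook on c1.
Black has 2 legal replies: Kf2, Ke2.
In check but a legal move exists → not checkmate.

no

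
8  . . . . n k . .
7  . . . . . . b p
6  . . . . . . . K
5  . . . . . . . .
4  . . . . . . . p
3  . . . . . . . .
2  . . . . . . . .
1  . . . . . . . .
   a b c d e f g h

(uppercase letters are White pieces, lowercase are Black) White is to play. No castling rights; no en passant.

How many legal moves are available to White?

White to move; king on h6.
In check: yes, from the black bishop on g7.
Legal moves: Kxh7, Kh5, Kg5.
Count: 3.

3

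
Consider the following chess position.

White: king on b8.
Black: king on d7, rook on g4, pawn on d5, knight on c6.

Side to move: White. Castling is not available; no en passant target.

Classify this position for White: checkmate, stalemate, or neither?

White to move; white king on b8.
In check: yes, from the black knight on c6.
King squares — a7: attacked by Nc6; b7: available; c7: attacked by Kd7; a8: available; c8: attacked by Kd7.
Legal moves for White: Ka8, Kb7.
White is in check but has 2 legal moves → neither.

neither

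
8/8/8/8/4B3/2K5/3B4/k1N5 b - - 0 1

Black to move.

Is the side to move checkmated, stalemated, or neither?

stalemate

Black to move; black king on a1.
In check: no.
King squares — b1: attacked by Be4; a2: attacked by Nc1; b2: attacked by Kc3.
Legal moves for Black: none.
Not in check and no legal moves → stalemate.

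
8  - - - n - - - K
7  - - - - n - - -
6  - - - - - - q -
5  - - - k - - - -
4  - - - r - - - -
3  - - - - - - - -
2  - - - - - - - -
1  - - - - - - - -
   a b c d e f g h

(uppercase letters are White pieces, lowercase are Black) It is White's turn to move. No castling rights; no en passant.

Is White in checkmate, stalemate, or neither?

stalemate

White to move; white king on h8.
In check: no.
King squares — g7: attacked by Qg6; h7: attacked by Qg6; g8: attacked by Qg6.
Legal moves for White: none.
Not in check and no legal moves → stalemate.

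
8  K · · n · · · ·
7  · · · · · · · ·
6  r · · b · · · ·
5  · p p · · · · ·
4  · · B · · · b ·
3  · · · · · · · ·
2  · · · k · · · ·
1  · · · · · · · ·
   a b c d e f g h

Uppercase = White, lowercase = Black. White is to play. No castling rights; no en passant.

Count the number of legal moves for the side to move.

White to move; king on a8.
In check: yes, from the black rook on a6.
Legal moves: none.
Count: 0.

0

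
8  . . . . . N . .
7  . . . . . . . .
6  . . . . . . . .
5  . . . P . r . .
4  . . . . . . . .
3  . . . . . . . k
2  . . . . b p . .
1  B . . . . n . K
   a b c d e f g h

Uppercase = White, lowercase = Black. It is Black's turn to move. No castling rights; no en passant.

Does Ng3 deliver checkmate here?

After Ng3: white king on h1; in check: yes, from the black knight on g3.
King squares — g1: attacked by Pf2; g2: attacked by Kh3; h2: attacked by Kh3.
White has no legal moves → checkmate.

yes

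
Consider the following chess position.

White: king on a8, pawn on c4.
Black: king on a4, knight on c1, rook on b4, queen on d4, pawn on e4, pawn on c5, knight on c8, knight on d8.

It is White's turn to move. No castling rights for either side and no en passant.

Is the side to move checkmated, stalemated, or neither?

stalemate

White to move; white king on a8.
In check: no.
King squares — a7: attacked by Nc8; b7: attacked by Rb4; b8: attacked by Rb4.
Legal moves for White: none.
Not in check and no legal moves → stalemate.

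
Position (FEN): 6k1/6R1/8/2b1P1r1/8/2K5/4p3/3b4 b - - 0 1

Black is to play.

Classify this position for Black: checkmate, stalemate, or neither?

Black to move; black king on g8.
In check: yes, from the white rook on g7.
Legal moves for Black: Kh8, Kf8, Kxg7, Rxg7.
Black is in check but has 4 legal moves → neither.

neither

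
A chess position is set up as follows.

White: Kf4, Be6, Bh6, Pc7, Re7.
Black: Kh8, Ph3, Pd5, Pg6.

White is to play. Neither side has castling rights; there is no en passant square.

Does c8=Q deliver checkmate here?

After c8=Q: black king on h8; in check: yes, from the white queen on c8.
King squares — g7: attacked by Bh6; h7: attacked by Re7; g8: attacked by Be6.
Black has no legal moves → checkmate.

yes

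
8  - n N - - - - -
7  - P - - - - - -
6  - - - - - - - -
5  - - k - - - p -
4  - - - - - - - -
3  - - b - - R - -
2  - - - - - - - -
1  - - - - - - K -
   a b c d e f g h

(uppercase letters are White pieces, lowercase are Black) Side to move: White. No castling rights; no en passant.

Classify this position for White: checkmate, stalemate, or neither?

neither

White to move; white king on g1.
In check: no.
Legal moves for White include: Ne7, Na7, Nd6, Nb6, Rf8, Rf7, Rf6, Rf5+, Rf4, Rh3, Rg3, Re3, Rd3, Rxc3+, Rf2, Rf1, Kh2, Kg2, ... (list truncated; more exist).
White has legal moves and is not in check → neither.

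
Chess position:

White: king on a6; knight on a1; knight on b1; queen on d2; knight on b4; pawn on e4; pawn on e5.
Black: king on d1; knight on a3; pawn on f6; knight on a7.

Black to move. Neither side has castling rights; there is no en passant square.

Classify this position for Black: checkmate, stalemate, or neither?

Black to move; black king on d1.
In check: yes, from the white queen on d2.
King squares — c1: attacked by Qd2; e1: attacked by Qd2; c2: attacked by Na1; d2: attacked by Nb1; e2: attacked by Qd2.
Legal moves for Black: none.
In check with no legal moves → checkmate.

checkmate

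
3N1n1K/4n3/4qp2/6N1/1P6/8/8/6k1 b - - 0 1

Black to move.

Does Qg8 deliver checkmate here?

After Qg8: white king on h8; in check: yes, from the black queen on g8.
King squares — g7: attacked by Qg8; h7: attacked by Nf8; g8: attacked by Ne7.
White has no legal moves → checkmate.

yes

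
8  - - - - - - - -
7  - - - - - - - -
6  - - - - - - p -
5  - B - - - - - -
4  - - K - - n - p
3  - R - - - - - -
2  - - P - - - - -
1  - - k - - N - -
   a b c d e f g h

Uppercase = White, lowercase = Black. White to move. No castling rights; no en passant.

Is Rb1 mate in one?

no

After Rb1: black king on c1; in check: yes, from the white rook on b1.
Black has 2 legal replies: Kxc2, Kxb1.
In check but a legal move exists → not checkmate.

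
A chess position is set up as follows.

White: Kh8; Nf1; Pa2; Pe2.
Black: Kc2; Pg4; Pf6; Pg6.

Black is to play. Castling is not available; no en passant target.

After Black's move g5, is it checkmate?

no

After g5: white king on h8; in check: no.
White is not in check, so this cannot be checkmate.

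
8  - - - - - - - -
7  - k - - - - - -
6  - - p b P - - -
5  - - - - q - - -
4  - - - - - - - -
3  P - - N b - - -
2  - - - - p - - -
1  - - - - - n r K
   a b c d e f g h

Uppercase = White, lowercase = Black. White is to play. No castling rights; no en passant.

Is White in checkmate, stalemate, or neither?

checkmate

White to move; white king on h1.
In check: yes, from the black rook on g1.
King squares — g1: attacked by Be3; g2: attacked by Rg1; h2: attacked by Nf1.
Legal moves for White: none.
In check with no legal moves → checkmate.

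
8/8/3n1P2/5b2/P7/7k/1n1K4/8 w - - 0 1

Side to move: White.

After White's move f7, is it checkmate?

no

After f7: black king on h3; in check: no.
Black is not in check, so this cannot be checkmate.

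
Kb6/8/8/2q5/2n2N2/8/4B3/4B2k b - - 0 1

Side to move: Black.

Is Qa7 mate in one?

After Qa7: white king on a8; in check: yes, from the black queen on a7.
King squares — a7: attacked by Bb8; b7: attacked by Qa7; b8: attacked by Qa7.
White has no legal moves → checkmate.

yes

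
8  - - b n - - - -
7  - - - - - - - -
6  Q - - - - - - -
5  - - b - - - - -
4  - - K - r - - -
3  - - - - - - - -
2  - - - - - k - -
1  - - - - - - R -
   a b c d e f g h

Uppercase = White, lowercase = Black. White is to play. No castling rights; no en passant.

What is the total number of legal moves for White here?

White to move; king on c4.
In check: yes, from the black rook on e4.
Legal moves: Kd5, Kxc5, Kb5, Kd3, Kc3, Kb3.
Count: 6.

6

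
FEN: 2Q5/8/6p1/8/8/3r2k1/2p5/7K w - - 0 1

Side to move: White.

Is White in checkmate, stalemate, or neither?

neither

White to move; white king on h1.
In check: no.
Legal moves for White include: Qh8, Qg8, Qf8, Qe8, Qd8, Qb8+, Qa8, Qd7, Qc7+, Qb7, Qe6, Qc6, Qa6, Qf5, Qc5, Qg4+, Qc4, Qh3+, ... (list truncated; more exist).
White has legal moves and is not in check → neither.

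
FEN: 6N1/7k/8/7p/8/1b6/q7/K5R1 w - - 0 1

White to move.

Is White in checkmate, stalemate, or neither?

checkmate

White to move; white king on a1.
In check: yes, from the black queen on a2.
King squares — b1: attacked by Qa2; a2: attacked by Bb3; b2: attacked by Qa2.
Legal moves for White: none.
In check with no legal moves → checkmate.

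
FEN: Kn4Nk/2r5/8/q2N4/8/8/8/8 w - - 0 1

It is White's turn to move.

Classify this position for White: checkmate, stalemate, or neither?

White to move; white king on a8.
In check: yes, from the black queen on a5.
King squares — a7: attacked by Qa5; b7: attacked by Rc7; b8: available.
Legal moves for White: Kxb8.
White is in check but has 1 legal move → neither.

neither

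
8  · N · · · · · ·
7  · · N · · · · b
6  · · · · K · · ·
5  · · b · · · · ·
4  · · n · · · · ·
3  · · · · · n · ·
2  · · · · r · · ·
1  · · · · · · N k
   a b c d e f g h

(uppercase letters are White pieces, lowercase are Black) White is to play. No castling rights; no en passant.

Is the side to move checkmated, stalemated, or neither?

neither

White to move; white king on e6.
In check: yes, from the black rook on e2.
King squares — d5: available; e5: attacked by Re2; f5: attacked by Bh7; d6: attacked by Nc4; f6: available; d7: available; e7: attacked by Re2; f7: available.
Legal moves for White: Kf7, Kd7, Kf6, Kd5, Nxe2.
White is in check but has 5 legal moves → neither.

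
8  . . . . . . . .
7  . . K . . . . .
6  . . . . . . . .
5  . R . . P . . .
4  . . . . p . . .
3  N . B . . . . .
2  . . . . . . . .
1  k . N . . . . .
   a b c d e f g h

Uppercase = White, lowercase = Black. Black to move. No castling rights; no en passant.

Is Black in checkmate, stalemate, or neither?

checkmate

Black to move; black king on a1.
In check: yes, from the white bishop on c3.
King squares — b1: attacked by Na3; a2: attacked by Nc1; b2: attacked by Bc3.
Legal moves for Black: none.
In check with no legal moves → checkmate.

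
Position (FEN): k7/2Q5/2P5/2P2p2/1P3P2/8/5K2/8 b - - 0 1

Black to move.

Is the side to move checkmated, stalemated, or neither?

Black to move; black king on a8.
In check: no.
King squares — a7: attacked by Qc7; b7: attacked by Pc6; b8: attacked by Qc7.
Legal moves for Black: none.
Not in check and no legal moves → stalemate.

stalemate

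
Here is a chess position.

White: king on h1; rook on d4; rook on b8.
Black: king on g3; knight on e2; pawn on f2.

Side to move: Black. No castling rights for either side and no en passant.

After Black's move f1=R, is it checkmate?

yes

After f1=R: white king on h1; in check: yes, from the black rook on f1.
King squares — g1: attacked by Rf1; g2: attacked by Kg3; h2: attacked by Kg3.
White has no legal moves → checkmate.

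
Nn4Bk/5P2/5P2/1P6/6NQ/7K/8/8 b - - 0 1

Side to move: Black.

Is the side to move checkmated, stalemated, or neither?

Black to move; black king on h8.
In check: yes, from the white queen on h4.
King squares — g7: attacked by Pf6; h7: attacked by Qh4; g8: attacked by Pf7.
Legal moves for Black: none.
In check with no legal moves → checkmate.

checkmate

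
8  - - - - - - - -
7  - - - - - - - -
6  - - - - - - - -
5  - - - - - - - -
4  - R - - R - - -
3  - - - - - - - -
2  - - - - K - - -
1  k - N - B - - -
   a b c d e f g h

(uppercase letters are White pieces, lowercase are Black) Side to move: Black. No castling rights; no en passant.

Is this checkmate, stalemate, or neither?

stalemate

Black to move; black king on a1.
In check: no.
King squares — b1: attacked by Rb4; a2: attacked by Nc1; b2: attacked by Rb4.
Legal moves for Black: none.
Not in check and no legal moves → stalemate.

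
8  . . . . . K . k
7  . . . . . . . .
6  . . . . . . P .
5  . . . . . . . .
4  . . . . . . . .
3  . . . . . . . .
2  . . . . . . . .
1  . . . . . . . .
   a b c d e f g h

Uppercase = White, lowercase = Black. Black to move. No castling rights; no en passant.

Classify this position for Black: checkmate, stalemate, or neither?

Black to move; black king on h8.
In check: no.
King squares — g7: attacked by Kf8; h7: attacked by Pg6; g8: attacked by Kf8.
Legal moves for Black: none.
Not in check and no legal moves → stalemate.

stalemate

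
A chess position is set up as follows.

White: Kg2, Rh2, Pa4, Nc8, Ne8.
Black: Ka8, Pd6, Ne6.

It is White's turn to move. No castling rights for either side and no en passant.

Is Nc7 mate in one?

no

After Nc7: black king on a8; in check: yes, from the white knight on c7.
Black has 3 legal replies: Kb8, Kb7, Nxc7.
In check but a legal move exists → not checkmate.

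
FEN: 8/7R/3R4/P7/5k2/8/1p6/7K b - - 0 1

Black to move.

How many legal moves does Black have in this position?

12

Black to move; king on f4.
In check: no.
Legal moves: Kg5, Kf5, Ke5, Kg4, Ke4, Kg3, Kf3, Ke3, b1=Q+, b1=R+, b1=B, b1=N.
Count: 12.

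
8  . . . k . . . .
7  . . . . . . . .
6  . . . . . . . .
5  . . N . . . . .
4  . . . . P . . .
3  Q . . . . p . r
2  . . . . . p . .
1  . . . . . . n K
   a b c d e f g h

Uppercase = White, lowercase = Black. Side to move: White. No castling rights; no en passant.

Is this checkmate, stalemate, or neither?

White to move; white king on h1.
In check: yes, from the black rook on h3.
King squares — g1: attacked by Pf2; g2: attacked by Pf3; h2: attacked by Rh3.
Legal moves for White: none.
In check with no legal moves → checkmate.

checkmate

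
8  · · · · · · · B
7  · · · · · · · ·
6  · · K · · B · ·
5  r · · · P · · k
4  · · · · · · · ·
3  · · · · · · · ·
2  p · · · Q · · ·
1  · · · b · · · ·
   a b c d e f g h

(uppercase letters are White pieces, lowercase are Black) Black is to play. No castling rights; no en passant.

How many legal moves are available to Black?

Black to move; king on h5.
In check: yes, from the white queen on e2.
Legal moves: Kh6, Kg6, Bxe2.
Count: 3.

3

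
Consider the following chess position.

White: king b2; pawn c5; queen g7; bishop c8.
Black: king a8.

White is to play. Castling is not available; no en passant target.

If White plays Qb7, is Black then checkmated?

yes

After Qb7: black king on a8; in check: yes, from the white queen on b7.
King squares — a7: attacked by Qb7; b7: attacked by Bc8; b8: attacked by Qb7.
Black has no legal moves → checkmate.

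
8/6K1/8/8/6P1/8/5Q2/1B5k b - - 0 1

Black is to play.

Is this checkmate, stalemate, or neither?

stalemate

Black to move; black king on h1.
In check: no.
King squares — g1: attacked by Qf2; g2: attacked by Qf2; h2: attacked by Qf2.
Legal moves for Black: none.
Not in check and no legal moves → stalemate.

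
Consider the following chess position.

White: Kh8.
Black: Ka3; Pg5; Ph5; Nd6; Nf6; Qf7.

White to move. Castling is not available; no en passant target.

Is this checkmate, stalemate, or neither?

stalemate

White to move; white king on h8.
In check: no.
King squares — g7: attacked by Qf7; h7: attacked by Nf6; g8: attacked by Nf6.
Legal moves for White: none.
Not in check and no legal moves → stalemate.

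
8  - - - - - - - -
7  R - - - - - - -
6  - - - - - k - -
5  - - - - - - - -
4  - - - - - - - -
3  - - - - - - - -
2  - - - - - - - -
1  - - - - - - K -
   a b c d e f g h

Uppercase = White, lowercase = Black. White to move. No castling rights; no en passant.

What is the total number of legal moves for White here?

White to move; king on g1.
In check: no.
Legal moves: Ra8, Rh7, Rg7, Rf7+, Re7, Rd7, Rc7, Rb7, Ra6+, Ra5, Ra4, Ra3, Ra2, Ra1, Kh2, Kg2, Kf2, Kh1, Kf1.
Count: 19.

19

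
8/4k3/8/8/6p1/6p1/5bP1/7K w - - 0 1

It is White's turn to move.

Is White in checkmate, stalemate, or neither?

stalemate

White to move; white king on h1.
In check: no.
King squares — g1: attacked by Bf2; g2: own pawn; h2: attacked by Pg3.
Legal moves for White: none.
Not in check and no legal moves → stalemate.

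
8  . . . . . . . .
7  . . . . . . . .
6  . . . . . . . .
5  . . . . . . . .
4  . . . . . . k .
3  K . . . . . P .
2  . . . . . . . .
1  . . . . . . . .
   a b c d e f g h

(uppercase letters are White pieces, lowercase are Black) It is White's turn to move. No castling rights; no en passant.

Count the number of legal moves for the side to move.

5

White to move; king on a3.
In check: no.
Legal moves: Kb4, Ka4, Kb3, Kb2, Ka2.
Count: 5.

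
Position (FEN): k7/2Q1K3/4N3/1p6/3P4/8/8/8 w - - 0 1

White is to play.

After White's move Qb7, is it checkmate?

After Qb7: black king on a8; in check: yes, from the white queen on b7.
Black has 1 legal reply: Kxb7.
In check but a legal move exists → not checkmate.

no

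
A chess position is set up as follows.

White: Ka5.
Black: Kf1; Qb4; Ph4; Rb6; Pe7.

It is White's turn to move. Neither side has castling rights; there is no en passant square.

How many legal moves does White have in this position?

White to move; king on a5.
In check: yes, from the black queen on b4.
Legal moves: none.
Count: 0.

0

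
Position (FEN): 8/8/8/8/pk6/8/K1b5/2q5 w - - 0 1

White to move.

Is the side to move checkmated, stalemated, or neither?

White to move; white king on a2.
In check: no.
King squares — a1: attacked by Qc1; b1: attacked by Qc1; b2: attacked by Qc1; a3: attacked by Qc1; b3: attacked by Bc2.
Legal moves for White: none.
Not in check and no legal moves → stalemate.

stalemate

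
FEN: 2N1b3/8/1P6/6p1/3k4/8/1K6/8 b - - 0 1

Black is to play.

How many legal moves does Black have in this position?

15

Black to move; king on d4.
In check: no.
Legal moves: Bf7, Bd7, Bg6, Bc6, Bh5, Bb5, Ba4, Ke5, Kd5, Kc5, Ke4, Kc4, Ke3, Kd3, g4.
Count: 15.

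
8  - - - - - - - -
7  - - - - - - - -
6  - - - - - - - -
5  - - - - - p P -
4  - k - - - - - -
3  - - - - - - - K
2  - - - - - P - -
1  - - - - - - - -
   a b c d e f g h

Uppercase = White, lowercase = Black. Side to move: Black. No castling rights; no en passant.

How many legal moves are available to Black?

9

Black to move; king on b4.
In check: no.
Legal moves: Kc5, Kb5, Ka5, Kc4, Ka4, Kc3, Kb3, Ka3, f4.
Count: 9.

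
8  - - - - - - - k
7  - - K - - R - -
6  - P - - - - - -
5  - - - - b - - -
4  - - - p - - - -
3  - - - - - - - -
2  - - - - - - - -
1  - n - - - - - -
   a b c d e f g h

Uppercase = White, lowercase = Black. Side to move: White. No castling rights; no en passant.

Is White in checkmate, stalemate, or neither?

neither

White to move; white king on c7.
In check: yes, from the black bishop on e5.
Legal moves for White: Kd8, Kc8, Kd7, Kb7, Kc6.
White is in check but has 5 legal moves → neither.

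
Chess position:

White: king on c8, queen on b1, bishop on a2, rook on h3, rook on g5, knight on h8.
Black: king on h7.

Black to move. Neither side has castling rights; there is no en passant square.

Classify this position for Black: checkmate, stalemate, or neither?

checkmate

Black to move; black king on h7.
In check: yes, from the white queen on b1 and the white rook on h3.
King squares — g6: attacked by Qb1; h6: attacked by Rh3; g7: attacked by Rg5; g8: attacked by Ba2; h8: attacked by Rh3.
Legal moves for Black: none.
In check with no legal moves → checkmate.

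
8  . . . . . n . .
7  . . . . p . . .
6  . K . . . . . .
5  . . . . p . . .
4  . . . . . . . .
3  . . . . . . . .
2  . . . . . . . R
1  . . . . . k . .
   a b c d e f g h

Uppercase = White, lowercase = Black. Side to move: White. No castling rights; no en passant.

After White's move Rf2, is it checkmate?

After Rf2: black king on f1; in check: yes, from the white rook on f2.
Black has 3 legal replies: Kxf2, Kg1, Ke1.
In check but a legal move exists → not checkmate.

no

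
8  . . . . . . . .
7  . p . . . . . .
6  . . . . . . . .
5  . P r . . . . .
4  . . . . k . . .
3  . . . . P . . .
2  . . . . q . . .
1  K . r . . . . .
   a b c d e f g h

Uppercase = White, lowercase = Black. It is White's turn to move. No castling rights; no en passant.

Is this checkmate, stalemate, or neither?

White to move; white king on a1.
In check: yes, from the black rook on c1.
King squares — b1: attacked by Rc1; a2: attacked by Qe2; b2: attacked by Qe2.
Legal moves for White: none.
In check with no legal moves → checkmate.

checkmate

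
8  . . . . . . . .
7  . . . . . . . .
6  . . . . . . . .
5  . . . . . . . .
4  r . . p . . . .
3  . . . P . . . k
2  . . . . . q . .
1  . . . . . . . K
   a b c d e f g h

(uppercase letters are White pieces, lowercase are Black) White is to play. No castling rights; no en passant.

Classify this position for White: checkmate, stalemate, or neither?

White to move; white king on h1.
In check: no.
King squares — g1: attacked by Qf2; g2: attacked by Qf2; h2: attacked by Qf2.
Legal moves for White: none.
Not in check and no legal moves → stalemate.

stalemate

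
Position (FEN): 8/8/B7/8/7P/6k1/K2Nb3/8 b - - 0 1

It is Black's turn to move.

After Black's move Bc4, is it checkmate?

After Bc4: white king on a2; in check: yes, from the black bishop on c4.
White has 7 legal replies: Ka3, Kb2, Kb1, Ka1, Bxc4, Nxc4, Nb3.
In check but a legal move exists → not checkmate.

no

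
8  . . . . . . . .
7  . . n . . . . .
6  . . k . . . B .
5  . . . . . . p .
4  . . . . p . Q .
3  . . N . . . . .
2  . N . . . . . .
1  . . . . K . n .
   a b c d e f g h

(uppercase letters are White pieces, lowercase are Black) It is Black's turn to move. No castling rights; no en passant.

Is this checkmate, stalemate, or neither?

neither

Black to move; black king on c6.
In check: no.
Legal moves for Black: Ne8, Na8, Ne6, Na6, Nd5, Nb5, Kb7, Kd6, Kb6, Kc5, Nh3, Nf3+, Ne2, e3.
Black has 14 legal moves and is not in check → neither.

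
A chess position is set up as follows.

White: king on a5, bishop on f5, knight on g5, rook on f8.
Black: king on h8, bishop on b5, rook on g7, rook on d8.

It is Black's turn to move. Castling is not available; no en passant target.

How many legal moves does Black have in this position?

2

Black to move; king on h8.
In check: yes, from the white rook on f8.
Legal moves: Rxf8, Rg8.
Count: 2.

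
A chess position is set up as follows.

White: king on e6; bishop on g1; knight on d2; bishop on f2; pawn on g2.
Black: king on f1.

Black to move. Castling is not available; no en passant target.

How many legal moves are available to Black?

2

Black to move; king on f1.
In check: yes, from the white knight on d2.
Legal moves: Kxg2, Ke2.
Count: 2.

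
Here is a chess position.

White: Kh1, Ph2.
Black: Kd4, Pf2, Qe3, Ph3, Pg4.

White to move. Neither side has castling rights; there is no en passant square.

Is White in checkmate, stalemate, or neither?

White to move; white king on h1.
In check: no.
King squares — g1: attacked by Pf2; g2: attacked by Ph3; h2: own pawn.
Legal moves for White: none.
Not in check and no legal moves → stalemate.

stalemate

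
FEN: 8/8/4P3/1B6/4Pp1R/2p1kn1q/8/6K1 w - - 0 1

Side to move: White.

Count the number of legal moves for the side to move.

0

White to move; king on g1.
In check: yes, from the black knight on f3.
Legal moves: none.
Count: 0.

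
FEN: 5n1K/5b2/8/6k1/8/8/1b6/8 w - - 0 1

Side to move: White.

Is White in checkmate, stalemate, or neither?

checkmate

White to move; white king on h8.
In check: yes, from the black bishop on b2.
King squares — g7: attacked by Bb2; h7: attacked by Nf8; g8: attacked by Bf7.
Legal moves for White: none.
In check with no legal moves → checkmate.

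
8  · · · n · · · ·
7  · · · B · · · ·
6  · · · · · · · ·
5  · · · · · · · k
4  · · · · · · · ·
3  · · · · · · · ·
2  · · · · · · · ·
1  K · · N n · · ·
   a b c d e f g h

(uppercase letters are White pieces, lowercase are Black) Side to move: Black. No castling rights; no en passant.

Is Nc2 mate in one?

no

After Nc2: white king on a1; in check: yes, from the black knight on c2.
White has 3 legal replies: Kb2, Ka2, Kb1.
In check but a legal move exists → not checkmate.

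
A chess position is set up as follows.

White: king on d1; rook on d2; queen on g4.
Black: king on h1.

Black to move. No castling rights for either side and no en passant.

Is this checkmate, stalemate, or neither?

stalemate

Black to move; black king on h1.
In check: no.
King squares — g1: attacked by Qg4; g2: attacked by Rd2; h2: attacked by Rd2.
Legal moves for Black: none.
Not in check and no legal moves → stalemate.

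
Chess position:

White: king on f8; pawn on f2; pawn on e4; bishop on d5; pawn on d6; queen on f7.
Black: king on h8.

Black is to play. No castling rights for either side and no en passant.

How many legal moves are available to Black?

Black to move; king on h8.
In check: no.
Legal moves: none.
Count: 0.

0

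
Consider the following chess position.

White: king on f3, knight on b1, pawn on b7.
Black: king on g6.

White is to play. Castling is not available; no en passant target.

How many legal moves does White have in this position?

White to move; king on f3.
In check: no.
Legal moves: Kg4, Kf4, Ke4, Kg3, Ke3, Kg2, Kf2, Ke2, Nc3, Na3, Nd2, b8=Q, b8=R, b8=B, b8=N.
Count: 15.

15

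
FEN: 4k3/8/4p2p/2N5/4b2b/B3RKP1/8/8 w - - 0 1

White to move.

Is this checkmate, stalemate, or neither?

White to move; white king on f3.
In check: yes, from the black bishop on e4.
Legal moves for White: Kg4, Kf4, Kxe4, Kf2, Ke2, Nxe4, Rxe4.
White is in check but has 7 legal moves → neither.

neither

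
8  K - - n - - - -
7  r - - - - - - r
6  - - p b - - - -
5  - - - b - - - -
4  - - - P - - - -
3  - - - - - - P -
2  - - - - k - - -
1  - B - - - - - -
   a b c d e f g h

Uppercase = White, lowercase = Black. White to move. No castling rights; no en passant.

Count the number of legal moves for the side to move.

White to move; king on a8.
In check: yes, from the black rook on a7.
Legal moves: none.
Count: 0.

0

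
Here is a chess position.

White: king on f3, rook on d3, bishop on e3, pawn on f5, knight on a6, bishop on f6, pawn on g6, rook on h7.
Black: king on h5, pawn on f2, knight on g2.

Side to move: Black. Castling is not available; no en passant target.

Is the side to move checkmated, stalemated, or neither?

checkmate

Black to move; black king on h5.
In check: yes, from the white rook on h7.
King squares — g4: attacked by Kf3; h4: attacked by Bf6; g5: attacked by Be3; g6: attacked by Pf5; h6: attacked by Be3.
Legal moves for Black: none.
In check with no legal moves → checkmate.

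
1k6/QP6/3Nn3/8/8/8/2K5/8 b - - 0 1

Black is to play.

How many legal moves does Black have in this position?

2

Black to move; king on b8.
In check: yes, from the white queen on a7.
Legal moves: Kc7, Kxa7.
Count: 2.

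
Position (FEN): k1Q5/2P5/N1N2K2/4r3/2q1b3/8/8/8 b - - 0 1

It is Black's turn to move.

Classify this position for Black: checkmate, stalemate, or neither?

Black to move; black king on a8.
In check: yes, from the white queen on c8.
King squares — a7: attacked by Nc6; b7: attacked by Qc8; b8: attacked by Na6.
Legal moves for Black: none.
In check with no legal moves → checkmate.

checkmate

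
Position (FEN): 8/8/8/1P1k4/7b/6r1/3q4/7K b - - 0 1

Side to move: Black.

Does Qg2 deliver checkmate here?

yes

After Qg2: white king on h1; in check: yes, from the black queen on g2.
King squares — g1: attacked by Qg2; g2: attacked by Rg3; h2: attacked by Qg2.
White has no legal moves → checkmate.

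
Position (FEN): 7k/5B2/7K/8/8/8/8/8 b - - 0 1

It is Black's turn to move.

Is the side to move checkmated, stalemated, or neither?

stalemate

Black to move; black king on h8.
In check: no.
King squares — g7: attacked by Kh6; h7: attacked by Kh6; g8: attacked by Bf7.
Legal moves for Black: none.
Not in check and no legal moves → stalemate.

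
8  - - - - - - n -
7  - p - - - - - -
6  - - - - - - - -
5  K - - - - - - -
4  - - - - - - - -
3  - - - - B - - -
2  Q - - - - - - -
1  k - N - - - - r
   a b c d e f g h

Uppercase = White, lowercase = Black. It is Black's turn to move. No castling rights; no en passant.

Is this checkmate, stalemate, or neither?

checkmate

Black to move; black king on a1.
In check: yes, from the white queen on a2.
King squares — b1: attacked by Qa2; a2: attacked by Nc1; b2: attacked by Qa2.
Legal moves for Black: none.
In check with no legal moves → checkmate.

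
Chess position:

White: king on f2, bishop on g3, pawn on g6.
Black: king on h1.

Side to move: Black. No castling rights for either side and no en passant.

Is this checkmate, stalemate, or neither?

stalemate

Black to move; black king on h1.
In check: no.
King squares — g1: attacked by Kf2; g2: attacked by Kf2; h2: attacked by Bg3.
Legal moves for Black: none.
Not in check and no legal moves → stalemate.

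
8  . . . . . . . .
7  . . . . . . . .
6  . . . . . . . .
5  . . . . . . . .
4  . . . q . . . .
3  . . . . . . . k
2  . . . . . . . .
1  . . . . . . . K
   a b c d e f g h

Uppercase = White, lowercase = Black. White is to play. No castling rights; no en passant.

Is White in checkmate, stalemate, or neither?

White to move; white king on h1.
In check: no.
King squares — g1: attacked by Qd4; g2: attacked by Kh3; h2: attacked by Kh3.
Legal moves for White: none.
Not in check and no legal moves → stalemate.

stalemate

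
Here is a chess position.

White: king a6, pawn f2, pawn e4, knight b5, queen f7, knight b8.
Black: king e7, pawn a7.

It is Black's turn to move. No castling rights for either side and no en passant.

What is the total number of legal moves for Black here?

2

Black to move; king on e7.
In check: yes, from the white queen on f7.
Legal moves: Kd8, Kxf7.
Count: 2.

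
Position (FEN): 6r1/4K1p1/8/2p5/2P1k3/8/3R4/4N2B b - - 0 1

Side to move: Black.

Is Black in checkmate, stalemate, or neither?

neither

Black to move; black king on e4.
In check: yes, from the white bishop on h1.
King squares — d3: attacked by Ne1; e3: available; f3: attacked by Ne1; d4: attacked by Rd2; f4: available; d5: attacked by Bh1; e5: available; f5: available.
Legal moves for Black: Kf5, Ke5, Kf4, Ke3.
Black is in check but has 4 legal moves → neither.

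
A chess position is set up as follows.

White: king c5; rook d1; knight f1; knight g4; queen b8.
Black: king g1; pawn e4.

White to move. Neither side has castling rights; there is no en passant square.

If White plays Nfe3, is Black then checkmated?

yes

After Nfe3: black king on g1; in check: yes, from the white rook on d1.
King squares — f1: attacked by Rd1; h1: attacked by Rd1; f2: attacked by Ng4; g2: attacked by Ne3; h2: attacked by Ng4.
Black has no legal moves → checkmate.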